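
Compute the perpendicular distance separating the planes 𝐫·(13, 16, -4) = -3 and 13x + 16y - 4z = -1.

2/21

With common normal n = (13, 16, -4) (|n| = 21), the distance is |(-3) − (-1)|/|n| = 2/21.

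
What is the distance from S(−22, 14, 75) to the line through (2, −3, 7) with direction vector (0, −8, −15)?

√865

Direction vector d = (0, −8, −15).
AP = (−24, 17, 68), and AP × d = (289, −360, 192).
|AP × d|² = 249985 and |d|² = 289, so the distance is √(249985/289) = √865.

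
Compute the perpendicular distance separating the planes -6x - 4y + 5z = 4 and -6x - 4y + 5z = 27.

23/√77

Both planes have normal n = (-6, -4, 5), |n| = √77. Any point on the first plane is at distance |27 − 4|/|n| = 23/√77 = 23√77/77 from the second.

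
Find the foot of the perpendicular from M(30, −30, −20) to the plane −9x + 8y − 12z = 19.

(21, -22, -32)

n = (−9, 8, −12), |n|² = 289, and n·M − 19 = -289.
t = -289/289 = -1, so the foot is M − t·n = (30, −30, −20) − (-1)·(−9, 8, −12) = (21, −22, −32).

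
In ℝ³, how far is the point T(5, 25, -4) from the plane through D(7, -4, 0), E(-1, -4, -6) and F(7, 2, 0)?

DE = (-8, 0, -6) and DF = (0, 6, 0), so a normal is n = DE × DF = (36, 0, -48).
n = (36, 0, -48); n·P − 252 = 120; |n| = 60; distance = 120/60 = 2.

2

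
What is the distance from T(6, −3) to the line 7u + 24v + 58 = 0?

The normal to the line is n = (7, 24) with |n| = 25.
|n·T − (-58)| = |-30 − (-58)| = 28, so the distance is 28/25.

28/25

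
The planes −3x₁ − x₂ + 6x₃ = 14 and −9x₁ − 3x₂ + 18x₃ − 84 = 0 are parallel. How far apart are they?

Divide the second equation by 3 to match normals: −3x₁ − x₂ + 6x₃ = 28.
Both planes have normal n = (−3, −1, 6), |n| = √46. Any point on the first plane is at distance |28 − 14|/|n| = 14/√46 = 7√46/23 from the second.

14/√46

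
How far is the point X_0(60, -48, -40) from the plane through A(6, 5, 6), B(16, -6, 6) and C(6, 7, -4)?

28/15

AB = (10, -11, 0) and AC = (0, 2, -10), so a normal is n = AB × AC = (110, 100, 20).
d = |110·60 + 100·(-48) + 20·(-40) − 1280| / √(12100 + 10000 + 400) = |-280| / 150 = 28/15.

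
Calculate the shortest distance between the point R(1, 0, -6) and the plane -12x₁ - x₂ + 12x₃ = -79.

5/17

d = |(-12)·1 + (-1)·0 + 12·(-6) − (-79)| / √(144 + 1 + 144) = |-5| / 17 = 5/17.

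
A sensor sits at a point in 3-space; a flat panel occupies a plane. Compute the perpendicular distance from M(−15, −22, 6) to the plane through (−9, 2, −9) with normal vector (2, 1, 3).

The plane has equation n·(r − (−9, 2, −9)) = 0, i.e. n·r = -43.
Then n·(−15, −22, 6) − (−43) = 9.
|n| = √(4 + 1 + 9) = √14, so the distance is |9|/√14 = 9√14/14.

9/√14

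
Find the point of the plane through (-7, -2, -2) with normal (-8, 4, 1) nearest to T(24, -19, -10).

(-8, -3, -6)

The perpendicular from T has direction n = (-8, 4, 1): r = (24, -19, -10) + λ(-8, 4, 1).
Substitute into the plane: n·(T + λn) = 46 gives -278 + 81λ = 46, so λ = 4.
Foot = (24, -19, -10) + 4·(-8, 4, 1) = (-8, -3, -6).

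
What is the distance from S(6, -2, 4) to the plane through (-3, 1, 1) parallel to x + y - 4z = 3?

√2

Parallel planes share the normal n = (1, 1, -4); since (-3, 1, 1) lies on the plane, its equation is x + y - 4z = -6.
n = (1, 1, -4); n·P − (-6) = -6; |n| = 3√2; distance = 6/(3√2) = √2.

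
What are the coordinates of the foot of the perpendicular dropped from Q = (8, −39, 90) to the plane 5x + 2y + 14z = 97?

The perpendicular from Q has direction n = (5, 2, 14): r = (8, −39, 90) + μ(5, 2, 14).
Substitute into the plane: n·(Q + μn) = 97 gives 1222 + 225μ = 97, so μ = -5.
Foot = (8, −39, 90) + (-5)·(5, 2, 14) = (−17, −49, 20).

(-17, -49, 20)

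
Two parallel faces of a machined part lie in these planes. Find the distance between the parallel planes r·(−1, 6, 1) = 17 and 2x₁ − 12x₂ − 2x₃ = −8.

Divide the second equation by -2 to match normals: −x₁ + 6x₂ + x₃ = 4.
Both planes have normal n = (−1, 6, 1), |n| = √38. Any point on the first plane is at distance |4 − 17|/|n| = 13/√38 from the second.

13/√38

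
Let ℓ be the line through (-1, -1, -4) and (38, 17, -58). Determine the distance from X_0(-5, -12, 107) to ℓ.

A direction vector is d = (39, 18, -54).
AP = (-4, -11, 111), and AP × d = (-1404, 4113, 357).
|AP × d|² = 19015434 and |d|² = 4761, so the distance is √(19015434/4761) = √3994.

√3994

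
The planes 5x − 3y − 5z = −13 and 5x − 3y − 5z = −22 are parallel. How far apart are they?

9√59/59

Both planes have normal n = (5, −3, −5), |n| = √59. Any point on the first plane is at distance |(-22) − (-13)|/|n| = 9/√59 from the second.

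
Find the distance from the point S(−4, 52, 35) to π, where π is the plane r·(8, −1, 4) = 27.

29/9

n = (8, −1, 4); n·P − 27 = 29; |n| = 9; distance = 29/9.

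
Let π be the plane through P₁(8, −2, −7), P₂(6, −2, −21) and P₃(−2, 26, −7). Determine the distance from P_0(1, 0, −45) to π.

P₁P₂ = (−2, 0, −14) and P₁P₃ = (−10, 28, 0), so a normal is n = P₁P₂ × P₁P₃ = (392, 140, −56).
Then n·(1, 0, −45) − 3248 = −336.
|n| = √(153664 + 19600 + 3136) = 420, so the distance is |-336|/420 = 4/5.

4/5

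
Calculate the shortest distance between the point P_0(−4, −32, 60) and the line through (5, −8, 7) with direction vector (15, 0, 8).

3√353

Direction vector d = (15, 0, 8).
AP = (−9, −24, 53), and AP × d = (−192, 867, 360).
|AP × d|² = 918153 and |d|² = 289, so the distance is √(918153/289) = √3177 = 3√353.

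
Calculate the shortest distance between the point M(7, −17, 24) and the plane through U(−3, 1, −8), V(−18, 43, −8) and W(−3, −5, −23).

UV = (−15, 42, 0) and UW = (0, −6, −15), so a normal is n = UV × UW = (−630, −225, 90).
Then n·(7, −17, 24) − 945 = 630.
|n| = √(396900 + 50625 + 8100) = 675, so the distance is |630|/675 = 14/15.

14/15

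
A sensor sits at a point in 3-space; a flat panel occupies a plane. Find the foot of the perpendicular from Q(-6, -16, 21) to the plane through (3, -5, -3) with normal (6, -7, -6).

n = (6, -7, -6), |n|² = 121, and n·Q − 71 = -121.
t = -121/121 = -1, so the foot is Q − t·n = (-6, -16, 21) − (-1)·(6, -7, -6) = (0, -23, 15).

(0, -23, 15)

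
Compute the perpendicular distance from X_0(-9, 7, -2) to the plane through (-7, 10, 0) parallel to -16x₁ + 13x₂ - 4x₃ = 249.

1/21

Parallel planes share the normal n = (-16, 13, -4); since (-7, 10, 0) lies on the plane, its equation is -16x₁ + 13x₂ - 4x₃ = 242.
Then n·(-9, 7, -2) - 242 = 1.
|n| = √(256 + 169 + 16) = 21, so the distance is |1|/21 = 1/21.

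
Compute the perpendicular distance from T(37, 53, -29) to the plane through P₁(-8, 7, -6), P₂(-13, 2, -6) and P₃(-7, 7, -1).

6√51/17

P₁P₂ = (-5, -5, 0) and P₁P₃ = (1, 0, 5), so a normal is n = P₁P₂ × P₁P₃ = (-25, 25, 5).
d = |(-25)·37 + 25·53 + 5·(-29) − 345| / √(625 + 625 + 25) = |-90| / (5√51) = 18/√51.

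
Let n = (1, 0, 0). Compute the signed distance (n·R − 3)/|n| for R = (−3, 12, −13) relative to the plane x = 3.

n·R − 3 = -6.
|n| = 1, so the signed distance is -6/1 = -6.

-6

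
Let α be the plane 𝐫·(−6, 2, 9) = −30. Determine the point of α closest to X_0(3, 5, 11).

(9, 3, 2)

The perpendicular from X_0 has direction n = (−6, 2, 9): r = (3, 5, 11) + λ(−6, 2, 9).
Substitute into the plane: n·(X_0 + λn) = -30 gives 91 + 121λ = -30, so λ = -1.
Foot = (3, 5, 11) + (-1)·(−6, 2, 9) = (9, 3, 2).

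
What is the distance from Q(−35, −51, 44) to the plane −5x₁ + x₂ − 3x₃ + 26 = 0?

Normal vector n = (−5, 1, −3), and n·(−35, −51, 44) − (−26) = 18.
|n| = √(25 + 1 + 9) = √35, so the distance is |18|/√35 = 18/√35.

18/√35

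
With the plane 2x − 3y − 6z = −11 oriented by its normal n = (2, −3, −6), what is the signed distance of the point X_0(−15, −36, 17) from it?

-13/7

n·X_0 − (-11) = -13.
|n| = 7, so the signed distance is -13/7.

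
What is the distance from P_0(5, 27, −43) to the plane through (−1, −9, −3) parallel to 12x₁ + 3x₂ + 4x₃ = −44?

20/13

Parallel planes share the normal n = (12, 3, 4); since (−1, −9, −3) lies on the plane, its equation is 12x₁ + 3x₂ + 4x₃ = -51.
Then n·(5, 27, −43) − (−51) = 20.
|n| = √(144 + 9 + 16) = 13, so the distance is |20|/13 = 20/13.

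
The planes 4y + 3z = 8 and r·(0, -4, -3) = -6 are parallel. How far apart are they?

2/5

Divide the second equation by -1 to match normals: 4y + 3z = 6.
Both planes have normal n = (0, 4, 3), |n| = 5. Any point on the first plane is at distance |6 − 8|/|n| = 2/5 from the second.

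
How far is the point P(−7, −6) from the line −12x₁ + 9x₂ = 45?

1

d = |(-12)·(-7) + 9·(-6) − 45| / √(144 + 81) = |-15|/15 = 1.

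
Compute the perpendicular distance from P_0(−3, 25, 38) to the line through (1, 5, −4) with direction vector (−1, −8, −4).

2√221

Direction vector d = (−1, −8, −4).
AP = (−4, 20, 42), and AP × d = (256, −58, 52).
|AP × d|² = 71604 and |d|² = 81, so the distance is √(71604/81) = √884 = 2√221.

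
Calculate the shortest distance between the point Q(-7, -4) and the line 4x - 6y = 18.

11√13/13

d = |4·(-7) + (-6)·(-4) − 18| / √(16 + 36) = |-22|/(2√13) = 11/√13.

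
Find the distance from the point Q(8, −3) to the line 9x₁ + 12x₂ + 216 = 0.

d = |9·8 + 12·(-3) − (-216)| / √(81 + 144) = |252|/15 = 84/5.

84/5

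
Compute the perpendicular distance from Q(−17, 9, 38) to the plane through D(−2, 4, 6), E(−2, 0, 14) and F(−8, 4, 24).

DE = (0, −4, 8) and DF = (−6, 0, 18), so a normal is n = DE × DF = (−72, −48, −24).
n = (−72, −48, −24); n·P − (-192) = 72; |n| = 24√14; distance = 72/(24√14) = 3/√14.

3/√14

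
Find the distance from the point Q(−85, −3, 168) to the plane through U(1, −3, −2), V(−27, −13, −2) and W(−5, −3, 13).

UV = (−28, −10, 0) and UW = (−6, 0, 15), so a normal is n = UV × UW = (−150, 420, −60).
n = (−150, 420, −60); n·P − (-1290) = 2700; |n| = 450; distance = 2700/450 = 6.

6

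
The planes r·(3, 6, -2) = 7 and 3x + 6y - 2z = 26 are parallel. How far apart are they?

With common normal n = (3, 6, -2) (|n| = 7), the distance is |7 − 26|/|n| = 19/7.

19/7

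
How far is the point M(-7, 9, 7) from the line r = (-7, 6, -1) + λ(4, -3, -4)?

Direction vector d = (4, -3, -4).
AP = (0, 3, 8), and AP × d = (12, 32, -12).
|AP × d|² = 1312 and |d|² = 41, so the distance is √(1312/41) = √32 = 4√2.

4√2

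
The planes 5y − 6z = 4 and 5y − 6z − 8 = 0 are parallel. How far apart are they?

4√61/61

With common normal n = (0, 5, −6) (|n| = √61), the distance is |4 − 8|/|n| = 4/√61 = 4√61/61.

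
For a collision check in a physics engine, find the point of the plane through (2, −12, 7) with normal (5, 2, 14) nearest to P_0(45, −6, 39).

(30, -12, -3)

n = (5, 2, 14), |n|² = 225, and n·P_0 − 84 = 675.
t = 675/225 = 3, so the foot is P_0 − t·n = (45, −6, 39) − 3·(5, 2, 14) = (30, −12, −3).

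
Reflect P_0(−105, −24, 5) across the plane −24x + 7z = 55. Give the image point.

n = (−24, 0, 7), |n|² = 625, n·P_0 − 55 = 2500, so t = 2500/625 = 4.
Foot F = P_0 − 4·n = (−9, −24, −23); the reflection is 2F − P_0 = (87, −24, −51).

(87, -24, -51)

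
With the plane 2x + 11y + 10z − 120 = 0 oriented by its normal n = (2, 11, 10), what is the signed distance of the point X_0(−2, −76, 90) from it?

-4

n·X_0 − 120 = -60.
|n| = 15, so the signed distance is -60/15 = -4.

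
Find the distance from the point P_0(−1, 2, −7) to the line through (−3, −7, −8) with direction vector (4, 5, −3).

6

Direction vector d = (4, 5, −3).
AP = (2, 9, 1), and AP × d = (−32, 10, −26).
|AP × d|² = 1800 and |d|² = 50, so the distance is √(1800/50) = √36 = 6.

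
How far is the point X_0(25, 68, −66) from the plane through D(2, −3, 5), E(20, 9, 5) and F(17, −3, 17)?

DE = (18, 12, 0) and DF = (15, 0, 12), so a normal is n = DE × DF = (144, −216, −180).
n = (144, −216, −180); n·P − 36 = 756; |n| = 36√77; distance = 756/(36√77) = 3√77/11.

21/√77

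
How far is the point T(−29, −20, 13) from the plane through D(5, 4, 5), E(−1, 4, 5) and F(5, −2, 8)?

DE = (−6, 0, 0) and DF = (0, −6, 3), so a normal is n = DE × DF = (0, 18, 36).
d = |18·(-20) + 36·13 − 252| / √(0 + 324 + 1296) = |-144| / (18√5) = 8√5/5.

8√5/5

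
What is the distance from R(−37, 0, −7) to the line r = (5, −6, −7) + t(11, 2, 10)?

30

Direction vector d = (11, 2, 10).
AP = (−42, 6, 0), and AP × d = (60, 420, −150).
|AP × d|² = 202500 and |d|² = 225, so the distance is √(202500/225) = √900 = 30.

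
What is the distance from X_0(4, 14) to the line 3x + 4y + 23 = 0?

d = |3·4 + 4·14 − (-23)| / √(9 + 16) = |91|/5 = 91/5.

91/5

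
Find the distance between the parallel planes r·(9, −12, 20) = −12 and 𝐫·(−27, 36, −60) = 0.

12/25

Divide the second equation by -3 to match normals: 9x₁ − 12x₂ + 20x₃ = 0.
With common normal n = (9, −12, 20) (|n| = 25), the distance is |(-12) − 0|/|n| = 12/25.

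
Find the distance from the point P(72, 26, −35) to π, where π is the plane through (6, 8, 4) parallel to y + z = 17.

21/√2

Parallel planes share the normal n = (0, 1, 1); since (6, 8, 4) lies on the plane, its equation is y + z = 12.
Then n·(72, 26, −35) − 12 = −21.
|n| = √(0 + 1 + 1) = √2, so the distance is |-21|/√2 = 21√2/2.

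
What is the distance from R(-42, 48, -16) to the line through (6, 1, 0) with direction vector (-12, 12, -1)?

Direction vector d = (-12, 12, -1).
AP = (-48, 47, -16), and AP × d = (145, 144, -12).
|AP × d|² = 41905 and |d|² = 289, so the distance is √(41905/289) = √145.

√145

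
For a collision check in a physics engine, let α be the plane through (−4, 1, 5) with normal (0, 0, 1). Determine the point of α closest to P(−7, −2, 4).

The perpendicular from P has direction n = (0, 0, 1): r = (−7, −2, 4) + λ(0, 0, 1).
Substitute into the plane: n·(P + λn) = 5 gives 4 + 1λ = 5, so λ = 1.
Foot = (−7, −2, 4) + 1·(0, 0, 1) = (−7, −2, 5).

(-7, -2, 5)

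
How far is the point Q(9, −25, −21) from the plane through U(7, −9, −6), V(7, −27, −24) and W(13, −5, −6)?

UV = (0, −18, −18) and UW = (6, 4, 0), so a normal is n = UV × UW = (72, −108, 108).
Then n·(9, −25, −21) − 828 = 252.
|n| = √(5184 + 11664 + 11664) = 36√22, so the distance is |252|/(36√22) = 7/√22.

7√22/22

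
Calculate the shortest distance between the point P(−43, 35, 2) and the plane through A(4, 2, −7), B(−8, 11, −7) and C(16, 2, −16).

27/√41

AB = (−12, 9, 0) and AC = (12, 0, −9), so a normal is n = AB × AC = (−81, −108, −108).
n = (−81, −108, −108); n·P − 216 = -729; |n| = 27√41; distance = 729/(27√41) = 27√41/41.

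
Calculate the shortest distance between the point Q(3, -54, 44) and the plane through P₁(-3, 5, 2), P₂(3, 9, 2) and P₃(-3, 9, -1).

P₁P₂ = (6, 4, 0) and P₁P₃ = (0, 4, -3), so a normal is n = P₁P₂ × P₁P₃ = (-12, 18, 24).
Then n·(3, -54, 44) - 174 = -126.
|n| = √(144 + 324 + 576) = 6√29, so the distance is |-126|/(6√29) = 21/√29.

21/√29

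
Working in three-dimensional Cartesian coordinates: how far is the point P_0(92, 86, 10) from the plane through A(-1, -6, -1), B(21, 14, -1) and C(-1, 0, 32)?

AB = (22, 20, 0) and AC = (0, 6, 33), so a normal is n = AB × AC = (660, -726, 132).
d = |660·92 + (-726)·86 + 132·10 − 3564| / √(435600 + 527076 + 17424) = |-3960| / 990 = 4.

4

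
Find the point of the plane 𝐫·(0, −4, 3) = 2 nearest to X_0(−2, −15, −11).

The perpendicular from X_0 has direction n = (0, −4, 3): r = (−2, −15, −11) + μ(0, −4, 3).
Substitute into the plane: n·(X_0 + μn) = 2 gives 27 + 25μ = 2, so μ = -1.
Foot = (−2, −15, −11) + (-1)·(0, −4, 3) = (−2, −11, −14).

(-2, -11, -14)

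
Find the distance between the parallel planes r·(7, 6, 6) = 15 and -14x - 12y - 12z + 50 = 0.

10/11

Divide the second equation by -2 to match normals: 7x + 6y + 6z = 25.
With common normal n = (7, 6, 6) (|n| = 11), the distance is |15 − 25|/|n| = 10/11.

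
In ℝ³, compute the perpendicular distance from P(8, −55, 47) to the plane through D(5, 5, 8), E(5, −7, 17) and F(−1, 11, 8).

15√34/34

DE = (0, −12, 9) and DF = (−6, 6, 0), so a normal is n = DE × DF = (−54, −54, −72).
n = (−54, −54, −72); n·P − (-1116) = 270; |n| = 18√34; distance = 270/(18√34) = 15/√34.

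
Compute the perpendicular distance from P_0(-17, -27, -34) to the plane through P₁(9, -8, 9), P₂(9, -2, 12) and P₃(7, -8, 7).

5

P₁P₂ = (0, 6, 3) and P₁P₃ = (-2, 0, -2), so a normal is n = P₁P₂ × P₁P₃ = (-12, -6, 12).
Then n·(-17, -27, -34) - 48 = -90.
|n| = √(144 + 36 + 144) = 18, so the distance is |-90|/18 = 5.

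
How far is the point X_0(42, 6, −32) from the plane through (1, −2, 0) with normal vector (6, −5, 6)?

14/√97

The plane has equation n·(r − (1, −2, 0)) = 0, i.e. n·r = 16.
d = |6·42 + (-5)·6 + 6·(-32) − 16| / √(36 + 25 + 36) = |14| / √97 = 14√97/97.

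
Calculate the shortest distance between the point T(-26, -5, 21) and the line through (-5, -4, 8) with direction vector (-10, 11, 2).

√386

Direction vector d = (-10, 11, 2).
AP = (-21, -1, 13); AP·d = 225, |AP|² = 611, |d|² = 225.
distance² = |AP|² − (AP·d)²/|d|² = 611 − 50625/225 = 386, so the distance is √386.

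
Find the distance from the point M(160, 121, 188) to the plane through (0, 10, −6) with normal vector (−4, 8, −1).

6

The plane has equation n·(r − (0, 10, −6)) = 0, i.e. n·r = 86.
Then n·(160, 121, 188) − 86 = 54.
|n| = √(16 + 64 + 1) = 9, so the distance is |54|/9 = 6.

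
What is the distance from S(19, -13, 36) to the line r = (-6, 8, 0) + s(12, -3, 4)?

29

Direction vector d = (12, -3, 4).
AP = (25, -21, 36); AP·d = 507, |AP|² = 2362, |d|² = 169.
distance² = |AP|² − (AP·d)²/|d|² = 2362 − 257049/169 = 841, so the distance is 29.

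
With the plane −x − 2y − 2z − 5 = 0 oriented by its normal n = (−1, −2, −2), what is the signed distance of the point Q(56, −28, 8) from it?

n·Q − 5 = -21.
|n| = 3, so the signed distance is -21/3 = -7.

-7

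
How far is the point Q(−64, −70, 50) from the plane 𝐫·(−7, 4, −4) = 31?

7

d = |(-7)·(-64) + 4·(-70) + (-4)·50 − 31| / √(49 + 16 + 16) = |-63| / 9 = 7.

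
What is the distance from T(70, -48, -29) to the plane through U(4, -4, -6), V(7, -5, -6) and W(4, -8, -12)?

UV = (3, -1, 0) and UW = (0, -4, -6), so a normal is n = UV × UW = (6, 18, -12).
Then n·(70, -48, -29) - 24 = -120.
|n| = √(36 + 324 + 144) = 6√14, so the distance is |-120|/(6√14) = 20/√14.

10√14/7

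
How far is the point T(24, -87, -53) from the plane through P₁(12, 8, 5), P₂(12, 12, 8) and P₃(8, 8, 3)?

√29

P₁P₂ = (0, 4, 3) and P₁P₃ = (-4, 0, -2), so a normal is n = P₁P₂ × P₁P₃ = (-8, -12, 16).
n = (-8, -12, 16); n·P − (-112) = 116; |n| = 4√29; distance = 116/(4√29) = √29.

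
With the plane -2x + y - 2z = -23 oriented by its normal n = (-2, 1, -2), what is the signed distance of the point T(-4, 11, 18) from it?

n·T − (-23) = 6.
|n| = 3, so the signed distance is 6/3 = 2.

2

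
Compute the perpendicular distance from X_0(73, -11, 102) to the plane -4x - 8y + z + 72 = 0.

10/3

Normal vector n = (-4, -8, 1), and n·(73, -11, 102) - (-72) = -30.
|n| = √(16 + 64 + 1) = 9, so the distance is |-30|/9 = 10/3.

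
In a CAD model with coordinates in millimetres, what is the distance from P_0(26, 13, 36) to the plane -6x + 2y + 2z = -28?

15/√11

Normal vector n = (-6, 2, 2), and n·(26, 13, 36) - (-28) = -30.
|n| = √(36 + 4 + 4) = 2√11, so the distance is |-30|/(2√11) = 15/√11.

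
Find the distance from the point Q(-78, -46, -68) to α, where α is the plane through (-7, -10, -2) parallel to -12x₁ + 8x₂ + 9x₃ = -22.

Parallel planes share the normal n = (-12, 8, 9); since (-7, -10, -2) lies on the plane, its equation is -12x₁ + 8x₂ + 9x₃ = -14.
Then n·(-78, -46, -68) - (-14) = -30.
|n| = √(144 + 64 + 81) = 17, so the distance is |-30|/17 = 30/17.

30/17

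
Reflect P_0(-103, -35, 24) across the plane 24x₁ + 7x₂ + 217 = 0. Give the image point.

n = (24, 7, 0), |n|² = 625, n·P_0 − (-217) = -2500, so t = -2500/625 = -4.
Foot F = P_0 − (-4)·n = (-7, -7, 24); the reflection is 2F − P_0 = (89, 21, 24).

(89, 21, 24)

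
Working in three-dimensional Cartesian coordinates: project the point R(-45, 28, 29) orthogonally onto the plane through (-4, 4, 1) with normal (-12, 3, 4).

n = (-12, 3, 4), |n|² = 169, and n·R − 64 = 676.
t = 676/169 = 4, so the foot is R − t·n = (-45, 28, 29) − 4·(-12, 3, 4) = (3, 16, 13).

(3, 16, 13)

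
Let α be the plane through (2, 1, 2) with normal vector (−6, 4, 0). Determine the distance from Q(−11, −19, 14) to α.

√13/13

The plane has equation n·(r − (2, 1, 2)) = 0, i.e. n·r = -8.
Then n·(−11, −19, 14) − (−8) = −2.
|n| = √(36 + 16 + 0) = 2√13, so the distance is |-2|/(2√13) = √13/13.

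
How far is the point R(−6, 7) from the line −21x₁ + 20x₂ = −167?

433/29

The normal to the line is n = (−21, 20) with |n| = 29.
|n·R − (-167)| = |266 − (-167)| = 433, so the distance is 433/29.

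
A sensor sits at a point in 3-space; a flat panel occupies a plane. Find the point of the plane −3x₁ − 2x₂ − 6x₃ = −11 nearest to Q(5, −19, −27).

(17, -11, -3)

n = (−3, −2, −6), |n|² = 49, and n·Q − (-11) = 196.
t = 196/49 = 4, so the foot is Q − t·n = (5, −19, −27) − 4·(−3, −2, −6) = (17, −11, −3).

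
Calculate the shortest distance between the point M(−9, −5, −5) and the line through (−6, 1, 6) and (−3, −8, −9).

A direction vector is d = (3, −9, −15).
AP = (−3, −6, −11), and AP × d = (−9, −78, 45).
|AP × d|² = 8190 and |d|² = 315, so the distance is √(8190/315) = √26.

√26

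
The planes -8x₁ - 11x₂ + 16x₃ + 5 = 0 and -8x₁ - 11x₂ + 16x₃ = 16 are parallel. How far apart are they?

1

Both planes have normal n = (-8, -11, 16), |n| = 21. Any point on the first plane is at distance |16 − (-5)|/|n| = 21/21 = 1 from the second.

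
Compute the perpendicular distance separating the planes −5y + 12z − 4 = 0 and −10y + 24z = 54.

Divide the second equation by 2 to match normals: −5y + 12z = 27.
Both planes have normal n = (0, −5, 12), |n| = 13. Any point on the first plane is at distance |27 − 4|/|n| = 23/13 from the second.

23/13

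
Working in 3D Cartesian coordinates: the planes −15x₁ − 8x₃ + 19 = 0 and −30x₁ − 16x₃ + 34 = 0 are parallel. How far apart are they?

Divide the second equation by 2 to match normals: −15x₁ − 8x₃ = -17.
With common normal n = (−15, 0, −8) (|n| = 17), the distance is |(-19) − (-17)|/|n| = 2/17.

2/17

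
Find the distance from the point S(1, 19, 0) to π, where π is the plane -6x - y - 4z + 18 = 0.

7√53/53

d = |(-6)·1 + (-1)·19 + (-4)·0 − (-18)| / √(36 + 1 + 16) = |-7| / √53 = 7√53/53.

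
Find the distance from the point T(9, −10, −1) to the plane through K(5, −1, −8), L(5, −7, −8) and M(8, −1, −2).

1/√5

KL = (0, −6, 0) and KM = (3, 0, 6), so a normal is n = KL × KM = (−36, 0, 18).
d = |(-36)·9 + 18·(-1) − (-324)| / √(1296 + 0 + 324) = |-18| / (18√5) = √5/5.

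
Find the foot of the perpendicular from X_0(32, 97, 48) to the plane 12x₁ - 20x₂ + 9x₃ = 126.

n = (12, -20, 9), |n|² = 625, and n·X_0 − 126 = -1250.
t = -1250/625 = -2, so the foot is X_0 − t·n = (32, 97, 48) − (-2)·(12, -20, 9) = (56, 57, 66).

(56, 57, 66)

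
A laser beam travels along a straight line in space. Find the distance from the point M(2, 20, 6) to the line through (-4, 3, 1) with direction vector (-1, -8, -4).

Direction vector d = (-1, -8, -4).
AP = (6, 17, 5), and AP × d = (-28, 19, -31).
|AP × d|² = 2106 and |d|² = 81, so the distance is √(2106/81) = √26.

√26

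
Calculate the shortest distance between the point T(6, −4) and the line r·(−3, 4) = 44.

d = |(-3)·6 + 4·(-4) − 44| / √(9 + 16) = |-78|/5 = 78/5.

78/5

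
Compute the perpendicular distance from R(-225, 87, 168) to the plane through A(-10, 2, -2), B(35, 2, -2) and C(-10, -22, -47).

5

AB = (45, 0, 0) and AC = (0, -24, -45), so a normal is n = AB × AC = (0, 2025, -1080).
Then n·(-225, 87, 168) - 6210 = -11475.
|n| = √(0 + 4100625 + 1166400) = 2295, so the distance is |-11475|/2295 = 5.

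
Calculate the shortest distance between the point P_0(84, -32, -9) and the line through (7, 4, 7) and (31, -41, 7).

√2857

A direction vector is d = (24, -45, 0).
AP = (77, -36, -16), and AP × d = (-720, -384, -2601).
|AP × d|² = 7431057 and |d|² = 2601, so the distance is √(7431057/2601) = √2857.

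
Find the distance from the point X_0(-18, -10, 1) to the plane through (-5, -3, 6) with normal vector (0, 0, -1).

5

The plane has equation n·(r − (-5, -3, 6)) = 0, i.e. n·r = -6.
n = (0, 0, -1); n·P − (-6) = 5; |n| = 1; distance = 5/1 = 5.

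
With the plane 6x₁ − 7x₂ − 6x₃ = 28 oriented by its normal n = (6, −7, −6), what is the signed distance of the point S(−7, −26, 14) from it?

28/11

n·S − 28 = 28.
|n| = 11, so the signed distance is 28/11.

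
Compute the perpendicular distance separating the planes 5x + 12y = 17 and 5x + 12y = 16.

1/13

Both planes have normal n = (5, 12, 0), |n| = 13. Any point on the first plane is at distance |16 − 17|/|n| = 1/13 from the second.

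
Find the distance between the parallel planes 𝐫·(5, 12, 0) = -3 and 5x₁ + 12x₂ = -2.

With common normal n = (5, 12, 0) (|n| = 13), the distance is |(-3) − (-2)|/|n| = 1/13.

1/13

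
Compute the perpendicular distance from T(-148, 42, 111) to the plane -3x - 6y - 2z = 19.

d = |(-3)·(-148) + (-6)·42 + (-2)·111 − 19| / √(9 + 36 + 4) = |-49| / 7 = 7.

7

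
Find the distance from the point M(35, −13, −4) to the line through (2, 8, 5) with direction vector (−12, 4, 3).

Direction vector d = (−12, 4, 3).
AP = (33, −21, −9); AP·d = -507, |AP|² = 1611, |d|² = 169.
distance² = |AP|² − (AP·d)²/|d|² = 1611 − 257049/169 = 90, so the distance is 3√10.

3√10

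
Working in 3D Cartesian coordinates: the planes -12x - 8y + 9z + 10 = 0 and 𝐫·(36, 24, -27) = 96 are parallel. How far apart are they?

Divide the second equation by -3 to match normals: -12x - 8y + 9z = -32.
With common normal n = (-12, -8, 9) (|n| = 17), the distance is |(-10) − (-32)|/|n| = 22/17.

22/17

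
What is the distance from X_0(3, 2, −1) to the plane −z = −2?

3

Normal vector n = (0, 0, −1), and n·(3, 2, −1) − (−2) = 3.
|n| = √(0 + 0 + 1) = 1, so the distance is |3|/1 = 3.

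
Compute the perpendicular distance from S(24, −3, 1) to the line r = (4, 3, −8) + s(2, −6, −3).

Direction vector d = (2, −6, −3).
AP = (20, −6, 9); AP·d = 49, |AP|² = 517, |d|² = 49.
distance² = |AP|² − (AP·d)²/|d|² = 517 − 2401/49 = 468, so the distance is 6√13.

6√13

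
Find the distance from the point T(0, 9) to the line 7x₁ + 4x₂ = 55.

d = |7·0 + 4·9 − 55| / √(49 + 16) = |-19|/√65 = 19/√65.

19/√65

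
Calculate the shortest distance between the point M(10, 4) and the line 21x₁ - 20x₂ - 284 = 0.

154/29

The normal to the line is n = (21, -20) with |n| = 29.
|n·M − 284| = |130 − 284| = 154, so the distance is 154/29.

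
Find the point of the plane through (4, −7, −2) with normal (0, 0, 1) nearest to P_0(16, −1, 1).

The perpendicular from P_0 has direction n = (0, 0, 1): r = (16, −1, 1) + μ(0, 0, 1).
Substitute into the plane: n·(P_0 + μn) = -2 gives 1 + 1μ = -2, so μ = -3.
Foot = (16, −1, 1) + (-3)·(0, 0, 1) = (16, −1, −2).

(16, -1, -2)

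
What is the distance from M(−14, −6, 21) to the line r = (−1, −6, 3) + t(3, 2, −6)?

Direction vector d = (3, 2, −6).
AP = (−13, 0, 18), and AP × d = (−36, −24, −26).
|AP × d|² = 2548 and |d|² = 49, so the distance is √(2548/49) = √52 = 2√13.

2√13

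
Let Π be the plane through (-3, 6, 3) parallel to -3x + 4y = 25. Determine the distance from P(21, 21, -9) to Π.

12/5

Parallel planes share the normal n = (-3, 4, 0); since (-3, 6, 3) lies on the plane, its equation is -3x + 4y = 33.
Then n·(21, 21, -9) - 33 = -12.
|n| = √(9 + 16 + 0) = 5, so the distance is |-12|/5 = 12/5.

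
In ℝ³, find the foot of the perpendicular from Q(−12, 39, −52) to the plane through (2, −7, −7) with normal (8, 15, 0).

n = (8, 15, 0), |n|² = 289, and n·Q − (-89) = 578.
t = 578/289 = 2, so the foot is Q − t·n = (−12, 39, −52) − 2·(8, 15, 0) = (−28, 9, −52).

(-28, 9, -52)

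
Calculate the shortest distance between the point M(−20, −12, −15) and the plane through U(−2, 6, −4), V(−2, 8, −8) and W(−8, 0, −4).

UV = (0, 2, −4) and UW = (−6, −6, 0), so a normal is n = UV × UW = (−24, 24, 12).
n = (−24, 24, 12); n·P − 144 = -132; |n| = 36; distance = 132/36 = 11/3.

11/3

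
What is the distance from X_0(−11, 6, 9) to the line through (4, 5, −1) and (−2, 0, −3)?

3√29

A direction vector is d = (−6, −5, −2).
AP = (−15, 1, 10), and AP × d = (48, −90, 81).
|AP × d|² = 16965 and |d|² = 65, so the distance is √(16965/65) = √261 = 3√29.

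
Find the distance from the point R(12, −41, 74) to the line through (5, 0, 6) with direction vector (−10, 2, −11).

9√34

Direction vector d = (−10, 2, −11).
AP = (7, −41, 68); AP·d = -900, |AP|² = 6354, |d|² = 225.
distance² = |AP|² − (AP·d)²/|d|² = 6354 − 810000/225 = 2754, so the distance is 9√34.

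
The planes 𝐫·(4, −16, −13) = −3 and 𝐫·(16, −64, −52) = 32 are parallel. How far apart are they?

11/21

Divide the second equation by 4 to match normals: 4x − 16y − 13z = 8.
With common normal n = (4, −16, −13) (|n| = 21), the distance is |(-3) − 8|/|n| = 11/21.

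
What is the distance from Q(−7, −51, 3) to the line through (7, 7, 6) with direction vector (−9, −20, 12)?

Direction vector d = (−9, −20, 12).
AP = (−14, −58, −3), and AP × d = (−756, 195, −242).
|AP × d|² = 668125 and |d|² = 625, so the distance is √(668125/625) = √1069.

√1069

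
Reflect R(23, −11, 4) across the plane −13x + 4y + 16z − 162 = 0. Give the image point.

(-3, -3, 36)

n = (−13, 4, 16), |n|² = 441, n·R − 162 = -441, so t = -441/441 = -1.
Foot F = R − (-1)·n = (10, −7, 20); the reflection is 2F − R = (−3, −3, 36).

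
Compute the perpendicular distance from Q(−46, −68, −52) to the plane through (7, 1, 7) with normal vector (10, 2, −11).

The plane has equation n·(r − (7, 1, 7)) = 0, i.e. n·r = -5.
n = (10, 2, −11); n·P − (-5) = -19; |n| = 15; distance = 19/15.

19/15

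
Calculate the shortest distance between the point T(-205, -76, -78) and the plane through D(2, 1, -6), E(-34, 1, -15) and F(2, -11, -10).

DE = (-36, 0, -9) and DF = (0, -12, -4), so a normal is n = DE × DF = (-108, -144, 432).
d = |(-108)·(-205) + (-144)·(-76) + 432·(-78) − (-2952)| / √(11664 + 20736 + 186624) = |2340| / 468 = 5.

5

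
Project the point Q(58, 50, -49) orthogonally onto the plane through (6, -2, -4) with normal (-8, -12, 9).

(18, -10, -4)

The perpendicular from Q has direction n = (-8, -12, 9): r = (58, 50, -49) + μ(-8, -12, 9).
Substitute into the plane: n·(Q + μn) = -60 gives -1505 + 289μ = -60, so μ = 5.
Foot = (58, 50, -49) + 5·(-8, -12, 9) = (18, -10, -4).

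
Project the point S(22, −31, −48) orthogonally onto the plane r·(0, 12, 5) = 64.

(22, 17, -28)

n = (0, 12, 5), |n|² = 169, and n·S − 64 = -676.
t = -676/169 = -4, so the foot is S − t·n = (22, −31, −48) − (-4)·(0, 12, 5) = (22, 17, −28).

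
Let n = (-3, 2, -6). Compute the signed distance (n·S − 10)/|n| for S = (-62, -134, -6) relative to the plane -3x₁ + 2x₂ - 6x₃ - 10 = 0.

n·S − 10 = -56.
|n| = 7, so the signed distance is -56/7 = -8.

-8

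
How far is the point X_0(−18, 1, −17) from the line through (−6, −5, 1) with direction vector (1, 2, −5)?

Direction vector d = (1, 2, −5).
AP = (−12, 6, −18); AP·d = 90, |AP|² = 504, |d|² = 30.
distance² = |AP|² − (AP·d)²/|d|² = 504 − 8100/30 = 234, so the distance is 3√26.

3√26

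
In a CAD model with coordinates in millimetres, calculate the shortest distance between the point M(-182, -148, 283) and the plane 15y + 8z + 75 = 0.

7

Normal vector n = (0, 15, 8), and n·(-182, -148, 283) - (-75) = 119.
|n| = √(0 + 225 + 64) = 17, so the distance is |119|/17 = 7.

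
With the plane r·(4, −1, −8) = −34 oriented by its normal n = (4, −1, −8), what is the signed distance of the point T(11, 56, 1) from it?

n·T − (-34) = 14.
|n| = 9, so the signed distance is 14/9.

14/9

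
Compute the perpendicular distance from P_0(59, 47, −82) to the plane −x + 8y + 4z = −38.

3

Normal vector n = (−1, 8, 4), and n·(59, 47, −82) − (−38) = 27.
|n| = √(1 + 64 + 16) = 9, so the distance is |27|/9 = 3.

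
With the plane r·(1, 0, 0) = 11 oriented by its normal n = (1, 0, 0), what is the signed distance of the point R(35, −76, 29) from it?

n·R − 11 = 24.
|n| = 1, so the signed distance is 24/1 = 24.

24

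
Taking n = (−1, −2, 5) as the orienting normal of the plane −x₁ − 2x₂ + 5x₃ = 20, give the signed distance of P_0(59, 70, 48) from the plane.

21/√30

n·P_0 − 20 = 21.
|n| = √30, so the signed distance is 21/√30.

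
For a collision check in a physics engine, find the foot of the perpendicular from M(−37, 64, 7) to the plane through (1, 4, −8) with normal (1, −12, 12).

n = (1, −12, 12), |n|² = 289, and n·M − (-143) = -578.
t = -578/289 = -2, so the foot is M − t·n = (−37, 64, 7) − (-2)·(1, −12, 12) = (−35, 40, 31).

(-35, 40, 31)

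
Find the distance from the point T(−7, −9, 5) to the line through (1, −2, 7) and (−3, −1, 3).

2√21

A direction vector is d = (−4, 1, −4).
AP = (−8, −7, −2); AP·d = 33, |AP|² = 117, |d|² = 33.
distance² = |AP|² − (AP·d)²/|d|² = 117 − 1089/33 = 84, so the distance is 2√21.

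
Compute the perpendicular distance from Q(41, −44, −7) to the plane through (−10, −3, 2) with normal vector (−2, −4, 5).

The plane has equation n·(r − (−10, −3, 2)) = 0, i.e. n·r = 42.
Then n·(41, −44, −7) − 42 = 17.
|n| = √(4 + 16 + 25) = 3√5, so the distance is |17|/(3√5) = 17√5/15.

17√5/15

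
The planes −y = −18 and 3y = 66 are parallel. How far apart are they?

4

Divide the second equation by -3 to match normals: −y = -22.
With common normal n = (0, −1, 0) (|n| = 1), the distance is |(-18) − (-22)|/|n| = 4/1 = 4.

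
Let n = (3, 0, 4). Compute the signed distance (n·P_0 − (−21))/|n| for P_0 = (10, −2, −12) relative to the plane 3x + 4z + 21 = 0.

n·P_0 − (-21) = 3.
|n| = 5, so the signed distance is 3/5.

3/5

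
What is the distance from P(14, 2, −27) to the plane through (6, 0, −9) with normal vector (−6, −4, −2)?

The plane has equation n·(r − (6, 0, −9)) = 0, i.e. n·r = -18.
d = |(-6)·14 + (-4)·2 + (-2)·(-27) − (-18)| / √(36 + 16 + 4) = |-20| / (2√14) = 5√14/7.

5√14/7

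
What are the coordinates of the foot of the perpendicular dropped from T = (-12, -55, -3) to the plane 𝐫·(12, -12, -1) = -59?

The perpendicular from T has direction n = (12, -12, -1): r = (-12, -55, -3) + μ(12, -12, -1).
Substitute into the plane: n·(T + μn) = -59 gives 519 + 289μ = -59, so μ = -2.
Foot = (-12, -55, -3) + (-2)·(12, -12, -1) = (-36, -31, -1).

(-36, -31, -1)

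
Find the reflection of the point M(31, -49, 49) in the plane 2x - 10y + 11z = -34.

n = (2, -10, 11), |n|² = 225, n·M − (-34) = 1125, so t = 1125/225 = 5.
Foot F = M − 5·n = (21, 1, -6); the reflection is 2F − M = (11, 51, -61).

(11, 51, -61)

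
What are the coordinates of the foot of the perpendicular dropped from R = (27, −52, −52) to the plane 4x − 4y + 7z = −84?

(227/9, -452/9, -496/9)

The perpendicular from R has direction n = (4, −4, 7): r = (27, −52, −52) + t(4, −4, 7).
Substitute into the plane: n·(R + tn) = -84 gives -48 + 81t = -84, so t = -4/9.
Foot = (27, −52, −52) + (-4/9)·(4, −4, 7) = (227/9, −452/9, −496/9).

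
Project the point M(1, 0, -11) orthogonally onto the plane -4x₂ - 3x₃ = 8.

(1, 4, -8)

The perpendicular from M has direction n = (0, -4, -3): r = (1, 0, -11) + λ(0, -4, -3).
Substitute into the plane: n·(M + λn) = 8 gives 33 + 25λ = 8, so λ = -1.
Foot = (1, 0, -11) + (-1)·(0, -4, -3) = (1, 4, -8).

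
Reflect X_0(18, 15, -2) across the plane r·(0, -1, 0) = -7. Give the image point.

n = (0, -1, 0), |n|² = 1, n·X_0 − (-7) = -8, so t = -8/1 = -8.
Foot F = X_0 − (-8)·n = (18, 7, -2); the reflection is 2F − X_0 = (18, -1, -2).

(18, -1, -2)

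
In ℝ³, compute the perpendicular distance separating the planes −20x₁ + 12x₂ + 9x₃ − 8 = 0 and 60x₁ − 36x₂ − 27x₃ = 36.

Divide the second equation by -3 to match normals: −20x₁ + 12x₂ + 9x₃ = -12.
With common normal n = (−20, 12, 9) (|n| = 25), the distance is |8 − (-12)|/|n| = 20/25 = 4/5.

4/5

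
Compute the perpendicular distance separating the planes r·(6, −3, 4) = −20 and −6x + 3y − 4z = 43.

23/√61

Divide the second equation by -1 to match normals: 6x − 3y + 4z = -43.
Both planes have normal n = (6, −3, 4), |n| = √61. Any point on the first plane is at distance |(-43) − (-20)|/|n| = 23/√61 from the second.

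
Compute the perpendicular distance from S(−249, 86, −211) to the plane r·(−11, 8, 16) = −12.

n = (−11, 8, 16); n·P − (-12) = 63; |n| = 21; distance = 63/21 = 3.

3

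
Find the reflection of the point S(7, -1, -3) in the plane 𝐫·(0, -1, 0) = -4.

n = (0, -1, 0), |n|² = 1, n·S − (-4) = 5, so t = 5/1 = 5.
Foot F = S − 5·n = (7, 4, -3); the reflection is 2F − S = (7, 9, -3).

(7, 9, -3)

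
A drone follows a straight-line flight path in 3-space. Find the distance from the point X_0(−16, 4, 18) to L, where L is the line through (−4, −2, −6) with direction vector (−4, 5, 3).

Direction vector d = (−4, 5, 3).
AP = (−12, 6, 24); AP·d = 150, |AP|² = 756, |d|² = 50.
distance² = |AP|² − (AP·d)²/|d|² = 756 − 22500/50 = 306, so the distance is 3√34.

3√34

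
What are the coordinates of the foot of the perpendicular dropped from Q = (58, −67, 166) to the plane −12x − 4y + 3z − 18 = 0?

(802/13, -855/13, 2146/13)

The perpendicular from Q has direction n = (−12, −4, 3): r = (58, −67, 166) + t(−12, −4, 3).
Substitute into the plane: n·(Q + tn) = 18 gives 70 + 169t = 18, so t = -4/13.
Foot = (58, −67, 166) + (-4/13)·(−12, −4, 3) = (802/13, −855/13, 2146/13).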